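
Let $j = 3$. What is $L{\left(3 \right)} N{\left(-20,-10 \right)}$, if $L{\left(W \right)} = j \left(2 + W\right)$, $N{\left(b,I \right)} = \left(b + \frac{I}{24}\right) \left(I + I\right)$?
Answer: $6125$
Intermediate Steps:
$N{\left(b,I \right)} = 2 I \left(b + \frac{I}{24}\right)$ ($N{\left(b,I \right)} = \left(b + I \frac{1}{24}\right) 2 I = \left(b + \frac{I}{24}\right) 2 I = 2 I \left(b + \frac{I}{24}\right)$)
$L{\left(W \right)} = 6 + 3 W$ ($L{\left(W \right)} = 3 \left(2 + W\right) = 6 + 3 W$)
$L{\left(3 \right)} N{\left(-20,-10 \right)} = \left(6 + 3 \cdot 3\right) \frac{1}{12} \left(-10\right) \left(-10 + 24 \left(-20\right)\right) = \left(6 + 9\right) \frac{1}{12} \left(-10\right) \left(-10 - 480\right) = 15 \cdot \frac{1}{12} \left(-10\right) \left(-490\right) = 15 \cdot \frac{1225}{3} = 6125$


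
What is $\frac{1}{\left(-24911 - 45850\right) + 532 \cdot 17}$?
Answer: $- \frac{1}{61717} \approx -1.6203 \cdot 10^{-5}$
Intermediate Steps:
$\frac{1}{\left(-24911 - 45850\right) + 532 \cdot 17} = \frac{1}{\left(-24911 - 45850\right) + 9044} = \frac{1}{-70761 + 9044} = \frac{1}{-61717} = - \frac{1}{61717}$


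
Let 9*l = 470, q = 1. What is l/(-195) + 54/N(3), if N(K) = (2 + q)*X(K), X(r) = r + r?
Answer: 959/351 ≈ 2.7322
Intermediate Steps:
X(r) = 2*r
l = 470/9 (l = (⅑)*470 = 470/9 ≈ 52.222)
N(K) = 6*K (N(K) = (2 + 1)*(2*K) = 3*(2*K) = 6*K)
l/(-195) + 54/N(3) = (470/9)/(-195) + 54/((6*3)) = (470/9)*(-1/195) + 54/18 = -94/351 + 54*(1/18) = -94/351 + 3 = 959/351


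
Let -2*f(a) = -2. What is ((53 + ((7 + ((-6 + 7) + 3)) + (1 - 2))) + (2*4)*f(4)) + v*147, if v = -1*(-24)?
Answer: 3599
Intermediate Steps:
f(a) = 1 (f(a) = -1/2*(-2) = 1)
v = 24
((53 + ((7 + ((-6 + 7) + 3)) + (1 - 2))) + (2*4)*f(4)) + v*147 = ((53 + ((7 + ((-6 + 7) + 3)) + (1 - 2))) + (2*4)*1) + 24*147 = ((53 + ((7 + (1 + 3)) - 1)) + 8*1) + 3528 = ((53 + ((7 + 4) - 1)) + 8) + 3528 = ((53 + (11 - 1)) + 8) + 3528 = ((53 + 10) + 8) + 3528 = (63 + 8) + 3528 = 71 + 3528 = 3599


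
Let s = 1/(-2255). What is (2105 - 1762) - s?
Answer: 773466/2255 ≈ 343.00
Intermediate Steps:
s = -1/2255 ≈ -0.00044346
(2105 - 1762) - s = (2105 - 1762) - 1*(-1/2255) = 343 + 1/2255 = 773466/2255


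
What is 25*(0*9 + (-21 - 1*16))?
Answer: -925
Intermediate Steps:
25*(0*9 + (-21 - 1*16)) = 25*(0 + (-21 - 16)) = 25*(0 - 37) = 25*(-37) = -925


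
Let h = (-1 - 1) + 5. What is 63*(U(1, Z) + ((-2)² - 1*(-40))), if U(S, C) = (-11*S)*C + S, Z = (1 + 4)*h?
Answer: -7560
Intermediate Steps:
h = 3 (h = -2 + 5 = 3)
Z = 15 (Z = (1 + 4)*3 = 5*3 = 15)
U(S, C) = S - 11*C*S (U(S, C) = -11*C*S + S = S - 11*C*S)
63*(U(1, Z) + ((-2)² - 1*(-40))) = 63*(1*(1 - 11*15) + ((-2)² - 1*(-40))) = 63*(1*(1 - 165) + (4 + 40)) = 63*(1*(-164) + 44) = 63*(-164 + 44) = 63*(-120) = -7560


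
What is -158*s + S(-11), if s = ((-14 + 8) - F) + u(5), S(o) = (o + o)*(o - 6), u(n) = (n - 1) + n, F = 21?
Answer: 3218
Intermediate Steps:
u(n) = -1 + 2*n (u(n) = (-1 + n) + n = -1 + 2*n)
S(o) = 2*o*(-6 + o) (S(o) = (2*o)*(-6 + o) = 2*o*(-6 + o))
s = -18 (s = ((-14 + 8) - 1*21) + (-1 + 2*5) = (-6 - 21) + (-1 + 10) = -27 + 9 = -18)
-158*s + S(-11) = -158*(-18) + 2*(-11)*(-6 - 11) = 2844 + 2*(-11)*(-17) = 2844 + 374 = 3218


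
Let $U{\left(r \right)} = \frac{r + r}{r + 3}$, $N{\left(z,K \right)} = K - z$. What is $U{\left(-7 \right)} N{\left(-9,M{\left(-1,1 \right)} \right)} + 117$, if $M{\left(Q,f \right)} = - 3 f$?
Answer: $138$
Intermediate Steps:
$U{\left(r \right)} = \frac{2 r}{3 + r}$
$U{\left(-7 \right)} N{\left(-9,M{\left(-1,1 \right)} \right)} + 117 = 2 \left(-7\right) \frac{1}{3 - 7} \left(\left(-3\right) 1 - -9\right) + 117 = 2 \left(-7\right) \frac{1}{-4} \left(-3 + 9\right) + 117 = 2 \left(-7\right) \left(- \frac{1}{4}\right) 6 + 117 = \frac{7}{2} \cdot 6 + 117 = 21 + 117 = 138$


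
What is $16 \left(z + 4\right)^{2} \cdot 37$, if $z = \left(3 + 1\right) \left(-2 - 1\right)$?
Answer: $37888$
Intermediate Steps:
$z = -12$ ($z = 4 \left(-3\right) = -12$)
$16 \left(z + 4\right)^{2} \cdot 37 = 16 \left(-12 + 4\right)^{2} \cdot 37 = 16 \left(-8\right)^{2} \cdot 37 = 16 \cdot 64 \cdot 37 = 1024 \cdot 37 = 37888$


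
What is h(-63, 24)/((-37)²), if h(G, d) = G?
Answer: -63/1369 ≈ -0.046019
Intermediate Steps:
h(-63, 24)/((-37)²) = -63/((-37)²) = -63/1369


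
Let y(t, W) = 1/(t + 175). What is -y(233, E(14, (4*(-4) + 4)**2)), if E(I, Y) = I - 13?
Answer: -1/408 ≈ -0.0024510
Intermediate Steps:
E(I, Y) = -13 + I
y(t, W) = 1/(175 + t)
-y(233, E(14, (4*(-4) + 4)**2)) = -1/(175 + 233) = -1/408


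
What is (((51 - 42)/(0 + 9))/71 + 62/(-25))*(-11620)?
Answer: 10172148/355 ≈ 28654.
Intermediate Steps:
(((51 - 42)/(0 + 9))/71 + 62/(-25))*(-11620) = ((9/9)*(1/71) + 62*(-1/25))*(-11620) = ((9*(1/9))*(1/71) - 62/25)*(-11620) = (1*(1/71) - 62/25)*(-11620) = (1/71 - 62/25)*(-11620) = -4377/1775*(-11620) = 10172148/355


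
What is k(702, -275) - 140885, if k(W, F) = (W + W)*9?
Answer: -128249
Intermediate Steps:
k(W, F) = 18*W (k(W, F) = (2*W)*9 = 18*W)
k(702, -275) - 140885 = 18*702 - 140885 = 12636 - 140885 = -128249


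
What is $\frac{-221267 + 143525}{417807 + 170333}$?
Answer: $- \frac{5553}{42010} \approx -0.13218$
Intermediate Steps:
$\frac{-221267 + 143525}{417807 + 170333} = - \frac{77742}{588140} = \left(-77742\right) \frac{1}{588140} = - \frac{5553}{42010}$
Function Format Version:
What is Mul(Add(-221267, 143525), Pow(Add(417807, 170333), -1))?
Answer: Rational(-5553, 42010) ≈ -0.13218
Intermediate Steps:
Mul(Add(-221267, 143525), Pow(Add(417807, 170333), -1)) = Mul(-77742, Pow(588140, -1)) = Mul(-77742, Rational(1, 588140)) = Rational(-5553, 42010)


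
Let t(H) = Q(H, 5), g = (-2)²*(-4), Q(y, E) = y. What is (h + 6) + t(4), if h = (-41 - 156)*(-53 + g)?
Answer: 13603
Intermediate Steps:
g = -16 (g = 4*(-4) = -16)
t(H) = H
h = 13593 (h = (-41 - 156)*(-53 - 16) = -197*(-69) = 13593)
(h + 6) + t(4) = (13593 + 6) + 4 = 13599 + 4 = 13603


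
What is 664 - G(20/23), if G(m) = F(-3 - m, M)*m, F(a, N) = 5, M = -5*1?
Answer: 15172/23 ≈ 659.65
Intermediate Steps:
M = -5
G(m) = 5*m
664 - G(20/23) = 664 - 5*20/23 = 664 - 1*100/23 = 664 - 100/23 = 15172/23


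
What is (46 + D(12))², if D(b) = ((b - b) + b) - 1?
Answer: 3249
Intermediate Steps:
D(b) = -1 + b (D(b) = (0 + b) - 1 = b - 1 = -1 + b)
(46 + D(12))² = (46 + (-1 + 12))² = (46 + 11)² = 57² = 3249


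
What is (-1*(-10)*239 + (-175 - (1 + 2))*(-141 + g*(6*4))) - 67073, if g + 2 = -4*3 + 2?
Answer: 11679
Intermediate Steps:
g = -12 (g = -2 + (-4*3 + 2) = -2 + (-12 + 2) = -2 - 10 = -12)
(-1*(-10)*239 + (-175 - (1 + 2))*(-141 + g*(6*4))) - 67073 = (-1*(-10)*239 + (-175 - (1 + 2))*(-141 - 72*4)) - 67073 = (10*239 + (-175 - 1*3)*(-141 - 12*24)) - 67073 = (2390 + (-175 - 3)*(-141 - 288)) - 67073 = (2390 - 178*(-429)) - 67073 = (2390 + 76362) - 67073 = 78752 - 67073 = 11679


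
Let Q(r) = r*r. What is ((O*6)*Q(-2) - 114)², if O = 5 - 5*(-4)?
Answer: 236196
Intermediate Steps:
Q(r) = r²
O = 25 (O = 5 + 20 = 25)
((O*6)*Q(-2) - 114)² = ((25*6)*(-2)² - 114)² = (150*4 - 114)² = (600 - 114)² = 486² = 236196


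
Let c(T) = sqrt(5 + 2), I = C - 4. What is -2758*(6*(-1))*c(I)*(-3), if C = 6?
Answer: -49644*sqrt(7) ≈ -1.3135e+5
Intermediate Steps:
I = 2 (I = 6 - 4 = 2)
c(T) = sqrt(7)
-2758*(6*(-1))*c(I)*(-3) = -2758*(6*(-1))*sqrt(7)*(-3) = -2758*(-6*sqrt(7))*(-3) = -49644*sqrt(7)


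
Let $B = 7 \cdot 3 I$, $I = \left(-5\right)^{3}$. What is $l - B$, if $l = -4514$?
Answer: $-1889$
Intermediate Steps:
$I = -125$
$B = -2625$ ($B = 7 \cdot 3 \left(-125\right) = 21 \left(-125\right) = -2625$)
$l - B = -4514 - -2625 = -4514 + 2625 = -1889$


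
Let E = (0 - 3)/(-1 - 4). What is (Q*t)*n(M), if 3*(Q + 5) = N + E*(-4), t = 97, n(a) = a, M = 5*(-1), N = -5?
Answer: 10864/3 ≈ 3621.3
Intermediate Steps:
E = ⅗ (E = -3/(-5) = -3*(-⅕) = ⅗ ≈ 0.60000)
M = -5
Q = -112/15 (Q = -5 + (-5 + (⅗)*(-4))/3 = -5 + (-5 - 12/5)/3 = -5 + (⅓)*(-37/5) = -5 - 37/15 = -112/15 ≈ -7.4667)
(Q*t)*n(M) = -112/15*97*(-5) = -10864/15*(-5) = 10864/3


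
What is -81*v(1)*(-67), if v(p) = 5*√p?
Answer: 27135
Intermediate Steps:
-81*v(1)*(-67) = -405*√1*(-67) = -405*(-67) = 27135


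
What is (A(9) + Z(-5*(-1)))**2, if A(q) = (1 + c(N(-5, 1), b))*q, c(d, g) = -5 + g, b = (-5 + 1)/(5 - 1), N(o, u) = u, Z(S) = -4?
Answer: 2401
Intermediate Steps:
b = -1 (b = -4/4 = -4*1/4 = -1)
A(q) = -5*q (A(q) = (1 + (-5 - 1))*q = (1 - 6)*q = -5*q)
(A(9) + Z(-5*(-1)))**2 = (-5*9 - 4)**2 = (-45 - 4)**2 = (-49)**2 = 2401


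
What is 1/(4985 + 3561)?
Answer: 1/8546 ≈ 0.00011701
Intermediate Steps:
1/(4985 + 3561) = 1/8546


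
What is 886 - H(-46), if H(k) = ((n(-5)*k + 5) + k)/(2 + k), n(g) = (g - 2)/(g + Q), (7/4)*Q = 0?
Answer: 194393/220 ≈ 883.60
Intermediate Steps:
Q = 0 (Q = (4/7)*0 = 0)
n(g) = (-2 + g)/g (n(g) = (g - 2)/(g + 0) = (-2 + g)/g)
H(k) = (5 + 12*k/5)/(2 + k) (H(k) = ((((-2 - 5)/(-5))*k + 5) + k)/(2 + k) = (((-⅕*(-7))*k + 5) + k)/(2 + k) = ((7*k/5 + 5) + k)/(2 + k) = ((5 + 7*k/5) + k)/(2 + k) = (5 + 12*k/5)/(2 + k))
886 - H(-46) = 886 - (25 + 12*(-46))/(5*(2 - 46)) = 886 - (25 - 552)/(5*(-44)) = 886 - (-1)*(-527)/(5*44) = 886 - 1*527/220 = 886 - 527/220 = 194393/220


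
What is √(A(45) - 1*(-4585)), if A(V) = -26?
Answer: √4559 ≈ 67.520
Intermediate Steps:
√(A(45) - 1*(-4585)) = √(-26 - 1*(-4585)) = √(-26 + 4585) = √4559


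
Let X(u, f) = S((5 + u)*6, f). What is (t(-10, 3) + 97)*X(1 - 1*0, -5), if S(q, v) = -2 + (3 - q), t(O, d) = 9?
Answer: -3710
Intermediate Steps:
S(q, v) = 1 - q
X(u, f) = -29 - 6*u (X(u, f) = 1 - (5 + u)*6 = 1 - (30 + 6*u) = 1 + (-30 - 6*u) = -29 - 6*u)
(t(-10, 3) + 97)*X(1 - 1*0, -5) = (9 + 97)*(-29 - 6*(1 - 1*0)) = 106*(-29 - 6*(1 + 0)) = 106*(-29 - 6*1) = 106*(-29 - 6) = 106*(-35) = -3710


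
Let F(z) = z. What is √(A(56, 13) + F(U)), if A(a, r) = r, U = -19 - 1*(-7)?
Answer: 1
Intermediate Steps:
U = -12 (U = -19 + 7 = -12)
√(A(56, 13) + F(U)) = √(13 - 12) = √1 = 1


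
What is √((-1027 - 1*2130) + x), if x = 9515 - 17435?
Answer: I*√11077 ≈ 105.25*I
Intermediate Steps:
x = -7920
√((-1027 - 1*2130) + x) = √((-1027 - 1*2130) - 7920) = √((-1027 - 2130) - 7920) = √(-3157 - 7920) = √(-11077) = I*√11077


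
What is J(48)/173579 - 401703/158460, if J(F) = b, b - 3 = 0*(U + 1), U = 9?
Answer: -23242243219/9168442780 ≈ -2.5350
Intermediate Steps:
b = 3 (b = 3 + 0*(9 + 1) = 3 + 0*10 = 3 + 0 = 3)
J(F) = 3
J(48)/173579 - 401703/158460 = 3/173579 - 401703/158460 = 3*(1/173579) - 401703*1/158460 = 3/173579 - 133901/52820 = -23242243219/9168442780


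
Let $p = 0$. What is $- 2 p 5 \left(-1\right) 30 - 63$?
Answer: $-63$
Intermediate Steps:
$- 2 p 5 \left(-1\right) 30 - 63 = \left(-2\right) 0 \cdot 5 \left(-1\right) 30 - 63 = 0 \left(-5\right) 30 - 63 = 0 \cdot 30 - 63 = 0 - 63 = -63$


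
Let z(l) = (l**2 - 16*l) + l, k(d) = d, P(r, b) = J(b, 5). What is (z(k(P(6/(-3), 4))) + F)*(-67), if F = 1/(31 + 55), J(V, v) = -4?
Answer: -437979/86 ≈ -5092.8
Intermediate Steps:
P(r, b) = -4
F = 1/86 ≈ 0.011628
z(l) = l**2 - 15*l
(z(k(P(6/(-3), 4))) + F)*(-67) = (-4*(-15 - 4) + 1/86)*(-67) = (-4*(-19) + 1/86)*(-67) = (76 + 1/86)*(-67) = (6537/86)*(-67) = -437979/86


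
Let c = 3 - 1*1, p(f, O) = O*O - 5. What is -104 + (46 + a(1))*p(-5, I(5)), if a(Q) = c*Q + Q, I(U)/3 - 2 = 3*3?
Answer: 53012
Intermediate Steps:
I(U) = 33 (I(U) = 6 + 3*(3*3) = 6 + 3*9 = 6 + 27 = 33)
p(f, O) = -5 + O² (p(f, O) = O² - 5 = -5 + O²)
c = 2 (c = 3 - 1 = 2)
a(Q) = 3*Q (a(Q) = 2*Q + Q = 3*Q)
-104 + (46 + a(1))*p(-5, I(5)) = -104 + (46 + 3*1)*(-5 + 33²) = -104 + (46 + 3)*(-5 + 1089) = -104 + 49*1084 = -104 + 53116 = 53012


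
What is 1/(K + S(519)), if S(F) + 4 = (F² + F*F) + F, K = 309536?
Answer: 1/848773 ≈ 1.1782e-6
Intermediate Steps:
S(F) = -4 + F + 2*F² (S(F) = -4 + ((F² + F*F) + F) = -4 + ((F² + F²) + F) = -4 + (2*F² + F) = -4 + (F + 2*F²) = -4 + F + 2*F²)
1/(K + S(519)) = 1/(309536 + (-4 + 519 + 2*519²)) = 1/(309536 + (-4 + 519 + 2*269361)) = 1/(309536 + (-4 + 519 + 538722)) = 1/(309536 + 539237) = 1/848773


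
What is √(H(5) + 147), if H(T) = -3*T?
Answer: 2*√33 ≈ 11.489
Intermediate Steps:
√(H(5) + 147) = √(-3*5 + 147) = √(-15 + 147) = √132 = 2*√33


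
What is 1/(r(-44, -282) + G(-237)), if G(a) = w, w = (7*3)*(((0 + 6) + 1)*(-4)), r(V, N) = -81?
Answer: -1/669 ≈ -0.0014948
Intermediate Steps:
w = -588 (w = 21*((6 + 1)*(-4)) = 21*(7*(-4)) = 21*(-28) = -588)
G(a) = -588
1/(r(-44, -282) + G(-237)) = 1/(-81 - 588) = 1/(-669) = -1/669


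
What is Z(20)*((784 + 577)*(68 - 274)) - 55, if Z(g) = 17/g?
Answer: -2383661/10 ≈ -2.3837e+5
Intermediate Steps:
Z(20)*((784 + 577)*(68 - 274)) - 55 = (17/20)*((784 + 577)*(68 - 274)) - 55 = (17*(1/20))*(1361*(-206)) - 55 = (17/20)*(-280366) - 55 = -2383111/10 - 55 = -2383661/10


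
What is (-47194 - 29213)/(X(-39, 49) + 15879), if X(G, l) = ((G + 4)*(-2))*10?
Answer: -76407/16579 ≈ -4.6087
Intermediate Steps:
X(G, l) = -80 - 20*G (X(G, l) = ((4 + G)*(-2))*10 = (-8 - 2*G)*10 = -80 - 20*G)
(-47194 - 29213)/(X(-39, 49) + 15879) = (-47194 - 29213)/((-80 - 20*(-39)) + 15879) = -76407/((-80 + 780) + 15879) = -76407/(700 + 15879) = -76407/16579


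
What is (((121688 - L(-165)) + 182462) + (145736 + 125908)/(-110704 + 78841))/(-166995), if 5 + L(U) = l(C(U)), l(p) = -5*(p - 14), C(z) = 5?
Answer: -3229861762/1773653895 ≈ -1.8210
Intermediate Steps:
l(p) = 70 - 5*p (l(p) = -5*(-14 + p) = 70 - 5*p)
L(U) = 40 (L(U) = -5 + (70 - 5*5) = -5 + (70 - 25) = -5 + 45 = 40)
(((121688 - L(-165)) + 182462) + (145736 + 125908)/(-110704 + 78841))/(-166995) = (((121688 - 1*40) + 182462) + (145736 + 125908)/(-110704 + 78841))/(-166995) = (((121688 - 40) + 182462) + 271644/(-31863))*(-1/166995) = ((121648 + 182462) + 271644*(-1/31863))*(-1/166995) = (304110 - 90548/10621)*(-1/166995) = (3229861762/10621)*(-1/166995) = -3229861762/1773653895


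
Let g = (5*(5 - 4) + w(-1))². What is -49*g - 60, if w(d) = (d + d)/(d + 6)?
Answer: -27421/25 ≈ -1096.8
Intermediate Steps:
w(d) = 2*d/(6 + d) (w(d) = (2*d)/(6 + d) = 2*d/(6 + d))
g = 529/25 (g = (5*(5 - 4) + 2*(-1)/(6 - 1))² = (5*1 + 2*(-1)/5)² = (5 + 2*(-1)*(⅕))² = (5 - ⅖)² = (23/5)² = 529/25 ≈ 21.160)
-49*g - 60 = -49*529/25 - 60 = -25921/25 - 60 = -27421/25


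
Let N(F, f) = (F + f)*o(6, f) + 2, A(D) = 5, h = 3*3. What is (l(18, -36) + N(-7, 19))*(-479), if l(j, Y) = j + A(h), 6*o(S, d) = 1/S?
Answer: -36404/3 ≈ -12135.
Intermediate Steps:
h = 9
o(S, d) = 1/(6*S) (o(S, d) = (1/S)/6 = 1/(6*S))
N(F, f) = 2 + F/36 + f/36 (N(F, f) = (F + f)*((⅙)/6) + 2 = (F + f)*((⅙)*(⅙)) + 2 = (F + f)*(1/36) + 2 = (F/36 + f/36) + 2 = 2 + F/36 + f/36)
l(j, Y) = 5 + j (l(j, Y) = j + 5 = 5 + j)
(l(18, -36) + N(-7, 19))*(-479) = ((5 + 18) + (2 + (1/36)*(-7) + (1/36)*19))*(-479) = (23 + (2 - 7/36 + 19/36))*(-479) = (23 + 7/3)*(-479) = (76/3)*(-479) = -36404/3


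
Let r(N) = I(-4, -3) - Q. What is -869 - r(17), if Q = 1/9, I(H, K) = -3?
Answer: -7793/9 ≈ -865.89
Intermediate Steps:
Q = ⅑ ≈ 0.11111
r(N) = -28/9 (r(N) = -3 - 1*⅑ = -3 - ⅑ = -28/9)
-869 - r(17) = -869 - 1*(-28/9) = -869 + 28/9 = -7793/9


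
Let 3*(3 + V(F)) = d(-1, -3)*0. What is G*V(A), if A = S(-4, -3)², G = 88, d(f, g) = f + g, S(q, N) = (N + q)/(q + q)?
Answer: -264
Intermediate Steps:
S(q, N) = (N + q)/(2*q) (S(q, N) = (N + q)/((2*q)) = (N + q)*(1/(2*q)) = (N + q)/(2*q))
A = 49/64 (A = ((½)*(-3 - 4)/(-4))² = ((½)*(-¼)*(-7))² = (7/8)² = 49/64 ≈ 0.76563)
V(F) = -3 (V(F) = -3 + ((-1 - 3)*0)/3 = -3 + (-4*0)/3 = -3 + (⅓)*0 = -3 + 0 = -3)
G*V(A) = 88*(-3) = -264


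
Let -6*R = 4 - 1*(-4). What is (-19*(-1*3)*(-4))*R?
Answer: 304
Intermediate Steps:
R = -4/3 (R = -(4 - 1*(-4))/6 = -(4 + 4)/6 = -⅙*8 = -4/3 ≈ -1.3333)
(-19*(-1*3)*(-4))*R = -19*(-1*3)*(-4)*(-4/3) = -(-57)*(-4)*(-4/3) = -19*12*(-4/3) = -228*(-4/3) = 304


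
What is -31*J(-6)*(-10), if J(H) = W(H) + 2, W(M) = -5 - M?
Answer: 930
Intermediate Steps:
J(H) = -3 - H (J(H) = (-5 - H) + 2 = -3 - H)
-31*J(-6)*(-10) = -31*(-3 - 1*(-6))*(-10) = -31*(-3 + 6)*(-10) = -31*3*(-10) = -93*(-10) = 930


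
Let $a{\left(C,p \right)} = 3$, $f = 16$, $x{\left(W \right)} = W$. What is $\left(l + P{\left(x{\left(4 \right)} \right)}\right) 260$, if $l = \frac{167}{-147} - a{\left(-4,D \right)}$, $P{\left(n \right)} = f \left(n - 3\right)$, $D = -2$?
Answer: $\frac{453440}{147} \approx 3084.6$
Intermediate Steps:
$P{\left(n \right)} = -48 + 16 n$ ($P{\left(n \right)} = 16 \left(n - 3\right) = 16 \left(-3 + n\right) = -48 + 16 n$)
$l = - \frac{608}{147}$ ($l = \frac{167}{-147} - 3 = 167 \left(- \frac{1}{147}\right) - 3 = - \frac{167}{147} - 3 = - \frac{608}{147} \approx -4.1361$)
$\left(l + P{\left(x{\left(4 \right)} \right)}\right) 260 = \left(- \frac{608}{147} + \left(-48 + 16 \cdot 4\right)\right) 260 = \left(- \frac{608}{147} + \left(-48 + 64\right)\right) 260 = \left(- \frac{608}{147} + 16\right) 260 = \frac{1744}{147} \cdot 260 = \frac{453440}{147}$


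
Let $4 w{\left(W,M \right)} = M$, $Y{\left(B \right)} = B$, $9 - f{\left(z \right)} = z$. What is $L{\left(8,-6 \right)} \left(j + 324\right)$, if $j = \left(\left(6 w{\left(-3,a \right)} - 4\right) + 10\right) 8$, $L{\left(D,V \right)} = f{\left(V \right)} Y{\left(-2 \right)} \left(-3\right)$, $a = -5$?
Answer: $28080$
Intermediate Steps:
$f{\left(z \right)} = 9 - z$
$w{\left(W,M \right)} = \frac{M}{4}$
$L{\left(D,V \right)} = 54 - 6 V$ ($L{\left(D,V \right)} = \left(9 - V\right) \left(-2\right) \left(-3\right) = \left(-18 + 2 V\right) \left(-3\right) = 54 - 6 V$)
$j = -12$ ($j = \left(\left(6 \cdot \frac{1}{4} \left(-5\right) - 4\right) + 10\right) 8 = \left(\left(6 \left(- \frac{5}{4}\right) - 4\right) + 10\right) 8 = \left(\left(- \frac{15}{2} - 4\right) + 10\right) 8 = \left(- \frac{23}{2} + 10\right) 8 = \left(- \frac{3}{2}\right) 8 = -12$)
$L{\left(8,-6 \right)} \left(j + 324\right) = \left(54 - -36\right) \left(-12 + 324\right) = \left(54 + 36\right) 312 = 90 \cdot 312 = 28080$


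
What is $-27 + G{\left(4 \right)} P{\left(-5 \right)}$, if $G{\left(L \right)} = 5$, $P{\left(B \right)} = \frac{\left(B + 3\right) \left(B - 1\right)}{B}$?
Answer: $-39$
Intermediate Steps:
$P{\left(B \right)} = \frac{\left(-1 + B\right) \left(3 + B\right)}{B}$ ($P{\left(B \right)} = \frac{\left(3 + B\right) \left(-1 + B\right)}{B} = \frac{\left(-1 + B\right) \left(3 + B\right)}{B}$)
$-27 + G{\left(4 \right)} P{\left(-5 \right)} = -27 + 5 \left(2 - 5 - \frac{3}{-5}\right) = -27 + 5 \left(2 - 5 - - \frac{3}{5}\right) = -27 + 5 \left(2 - 5 + \frac{3}{5}\right) = -27 + 5 \left(- \frac{12}{5}\right) = -27 - 12 = -39$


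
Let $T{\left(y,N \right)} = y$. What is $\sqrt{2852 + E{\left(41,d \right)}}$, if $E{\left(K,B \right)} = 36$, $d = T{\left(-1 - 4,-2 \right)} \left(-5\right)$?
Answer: $38 \sqrt{2} \approx 53.74$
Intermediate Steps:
$d = 25$ ($d = \left(-1 - 4\right) \left(-5\right) = \left(-5\right) \left(-5\right) = 25$)
$\sqrt{2852 + E{\left(41,d \right)}} = \sqrt{2852 + 36} = \sqrt{2888} = 38 \sqrt{2}$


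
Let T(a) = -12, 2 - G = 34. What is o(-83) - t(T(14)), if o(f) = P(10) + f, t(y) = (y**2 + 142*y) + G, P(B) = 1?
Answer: 1510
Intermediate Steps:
G = -32 (G = 2 - 1*34 = 2 - 34 = -32)
t(y) = -32 + y**2 + 142*y (t(y) = (y**2 + 142*y) - 32 = -32 + y**2 + 142*y)
o(f) = 1 + f
o(-83) - t(T(14)) = (1 - 83) - (-32 + (-12)**2 + 142*(-12)) = -82 - (-32 + 144 - 1704) = -82 - 1*(-1592) = -82 + 1592 = 1510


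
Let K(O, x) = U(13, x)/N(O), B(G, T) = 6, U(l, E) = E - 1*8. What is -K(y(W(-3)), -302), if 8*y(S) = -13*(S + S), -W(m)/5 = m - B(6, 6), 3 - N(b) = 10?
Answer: -310/7 ≈ -44.286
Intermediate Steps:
U(l, E) = -8 + E (U(l, E) = E - 8 = -8 + E)
N(b) = -7 (N(b) = 3 - 1*10 = 3 - 10 = -7)
W(m) = 30 - 5*m (W(m) = -5*(m - 1*6) = -5*(m - 6) = -5*(-6 + m) = 30 - 5*m)
y(S) = -13*S/4 (y(S) = (-13*(S + S))/8 = (-26*S)/8 = -13*S/4)
K(O, x) = 8/7 - x/7 (K(O, x) = (-8 + x)/(-7) = (-8 + x)*(-⅐) = 8/7 - x/7)
-K(y(W(-3)), -302) = -(8/7 - ⅐*(-302)) = -(8/7 + 302/7) = -1*310/7 = -310/7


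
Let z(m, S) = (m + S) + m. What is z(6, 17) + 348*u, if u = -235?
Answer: -81751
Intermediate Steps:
z(m, S) = S + 2*m (z(m, S) = (S + m) + m = S + 2*m)
z(6, 17) + 348*u = (17 + 2*6) + 348*(-235) = (17 + 12) - 81780 = 29 - 81780 = -81751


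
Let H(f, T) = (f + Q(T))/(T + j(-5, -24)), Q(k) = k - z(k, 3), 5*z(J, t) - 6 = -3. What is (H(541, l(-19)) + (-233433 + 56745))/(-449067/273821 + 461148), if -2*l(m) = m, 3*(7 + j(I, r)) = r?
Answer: -295828267591/771659517695 ≈ -0.38337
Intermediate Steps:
j(I, r) = -7 + r/3
z(J, t) = ⅗ (z(J, t) = 6/5 + (⅕)*(-3) = 6/5 - ⅗ = ⅗)
l(m) = -m/2
Q(k) = -⅗ + k (Q(k) = k - 1*⅗ = k - ⅗ = -⅗ + k)
H(f, T) = (-⅗ + T + f)/(-15 + T) (H(f, T) = (f + (-⅗ + T))/(T + (-7 + (⅓)*(-24))) = (-⅗ + T + f)/(T + (-7 - 8)) = (-⅗ + T + f)/(T - 15) = (-⅗ + T + f)/(-15 + T))
(H(541, l(-19)) + (-233433 + 56745))/(-449067/273821 + 461148) = ((-⅗ - ½*(-19) + 541)/(-15 - ½*(-19)) + (-233433 + 56745))/(-449067/273821 + 461148) = ((-⅗ + 19/2 + 541)/(-15 + 19/2) - 176688)/(-449067*1/273821 + 461148) = ((5499/10)/(-11/2) - 176688)/(-449067/273821 + 461148) = (-2/11*5499/10 - 176688)/(126271557441/273821) = (-5499/55 - 176688)*(273821/126271557441) = -9723339/55*273821/126271557441 = -295828267591/771659517695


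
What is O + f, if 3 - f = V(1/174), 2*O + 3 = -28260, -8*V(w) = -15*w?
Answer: -6555629/464 ≈ -14129.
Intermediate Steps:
V(w) = 15*w/8 (V(w) = -(-15)*w/8 = 15*w/8)
O = -28263/2 (O = -3/2 + (½)*(-28260) = -3/2 - 14130 = -28263/2 ≈ -14132.)
f = 1387/464 (f = 3 - 15/(8*174) = 3 - 1*5/464 = 3 - 5/464 = 1387/464 ≈ 2.9892)
O + f = -28263/2 + 1387/464 = -6555629/464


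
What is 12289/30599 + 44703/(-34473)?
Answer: -314742800/351613109 ≈ -0.89514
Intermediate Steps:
12289/30599 + 44703/(-34473) = 12289*(1/30599) + 44703*(-1/34473) = 12289/30599 - 14901/11491 = -314742800/351613109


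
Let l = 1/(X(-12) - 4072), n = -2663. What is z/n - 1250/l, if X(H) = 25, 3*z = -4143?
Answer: 13471452631/2663 ≈ 5.0588e+6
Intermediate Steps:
z = -1381 (z = (⅓)*(-4143) = -1381)
l = -1/4047 (l = 1/(25 - 4072) = 1/(-4047) = -1/4047 ≈ -0.00024710)
z/n - 1250/l = -1381/(-2663) - 1250/(-1/4047) = -1381*(-1/2663) - 1250*(-4047) = 1381/2663 + 5058750 = 13471452631/2663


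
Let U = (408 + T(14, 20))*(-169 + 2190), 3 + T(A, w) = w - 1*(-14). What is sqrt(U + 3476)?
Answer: sqrt(890695) ≈ 943.77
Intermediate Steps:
T(A, w) = 11 + w (T(A, w) = -3 + (w - 1*(-14)) = -3 + (w + 14) = -3 + (14 + w) = 11 + w)
U = 887219 (U = (408 + (11 + 20))*(-169 + 2190) = (408 + 31)*2021 = 439*2021 = 887219)
sqrt(U + 3476) = sqrt(887219 + 3476) = sqrt(890695)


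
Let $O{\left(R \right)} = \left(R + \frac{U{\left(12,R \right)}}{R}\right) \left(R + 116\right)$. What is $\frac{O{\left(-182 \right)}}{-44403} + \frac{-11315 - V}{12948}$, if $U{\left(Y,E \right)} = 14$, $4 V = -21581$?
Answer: $- \frac{185978565}{255524464} \approx -0.72783$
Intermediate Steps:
$V = - \frac{21581}{4}$ ($V = \frac{1}{4} \left(-21581\right) = - \frac{21581}{4} \approx -5395.3$)
$O{\left(R \right)} = \left(116 + R\right) \left(R + \frac{14}{R}\right)$ ($O{\left(R \right)} = \left(R + \frac{14}{R}\right) \left(R + 116\right) = \left(R + \frac{14}{R}\right) \left(116 + R\right) = \left(116 + R\right) \left(R + \frac{14}{R}\right)$)
$\frac{O{\left(-182 \right)}}{-44403} + \frac{-11315 - V}{12948} = \frac{14 + \left(-182\right)^{2} + 116 \left(-182\right) + \frac{1624}{-182}}{-44403} + \frac{-11315 - - \frac{21581}{4}}{12948} = \left(14 + 33124 - 21112 + 1624 \left(- \frac{1}{182}\right)\right) \left(- \frac{1}{44403}\right) + \left(-11315 + \frac{21581}{4}\right) \frac{1}{12948} = \left(14 + 33124 - 21112 - \frac{116}{13}\right) \left(- \frac{1}{44403}\right) - \frac{7893}{17264} = \frac{156222}{13} \left(- \frac{1}{44403}\right) - \frac{7893}{17264} = - \frac{52074}{192413} - \frac{7893}{17264} = - \frac{185978565}{255524464}$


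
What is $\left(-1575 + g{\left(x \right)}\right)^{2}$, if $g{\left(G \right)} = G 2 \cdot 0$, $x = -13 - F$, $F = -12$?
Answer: $2480625$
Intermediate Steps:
$x = -1$ ($x = -13 - -12 = -13 + 12 = -1$)
$g{\left(G \right)} = 0$ ($g{\left(G \right)} = 2 G 0 = 0$)
$\left(-1575 + g{\left(x \right)}\right)^{2} = \left(-1575 + 0\right)^{2} = \left(-1575\right)^{2} = 2480625$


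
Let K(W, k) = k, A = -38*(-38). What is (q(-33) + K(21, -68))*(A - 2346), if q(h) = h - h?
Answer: 61336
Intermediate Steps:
A = 1444
q(h) = 0
(q(-33) + K(21, -68))*(A - 2346) = (0 - 68)*(1444 - 2346) = -68*(-902) = 61336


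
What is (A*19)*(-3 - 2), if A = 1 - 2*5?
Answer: 855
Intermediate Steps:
A = -9 (A = 1 - 10 = -9)
(A*19)*(-3 - 2) = (-9*19)*(-3 - 2) = -171*(-5) = 855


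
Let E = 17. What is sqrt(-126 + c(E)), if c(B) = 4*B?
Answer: I*sqrt(58) ≈ 7.6158*I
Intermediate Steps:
sqrt(-126 + c(E)) = sqrt(-126 + 4*17) = sqrt(-126 + 68) = sqrt(-58) = I*sqrt(58)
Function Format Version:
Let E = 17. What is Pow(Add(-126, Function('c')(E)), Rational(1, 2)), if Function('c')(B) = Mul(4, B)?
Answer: Mul(I, Pow(58, Rational(1, 2))) ≈ Mul(7.6158, I)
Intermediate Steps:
Pow(Add(-126, Function('c')(E)), Rational(1, 2)) = Pow(Add(-126, Mul(4, 17)), Rational(1, 2)) = Pow(Add(-126, 68), Rational(1, 2)) = Pow(-58, Rational(1, 2)) = Mul(I, Pow(58, Rational(1, 2)))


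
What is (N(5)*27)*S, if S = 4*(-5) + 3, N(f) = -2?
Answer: 918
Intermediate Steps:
S = -17 (S = -20 + 3 = -17)
(N(5)*27)*S = -2*27*(-17) = -54*(-17) = 918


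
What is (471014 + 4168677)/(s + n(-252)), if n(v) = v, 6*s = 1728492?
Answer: 4639691/287830 ≈ 16.120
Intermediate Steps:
s = 288082 (s = (⅙)*1728492 = 288082)
(471014 + 4168677)/(s + n(-252)) = (471014 + 4168677)/(288082 - 252) = 4639691/287830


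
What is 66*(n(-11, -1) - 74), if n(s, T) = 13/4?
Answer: -9339/2 ≈ -4669.5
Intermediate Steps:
n(s, T) = 13/4 (n(s, T) = 13*(1/4) = 13/4)
66*(n(-11, -1) - 74) = 66*(13/4 - 74) = 66*(-283/4) = -9339/2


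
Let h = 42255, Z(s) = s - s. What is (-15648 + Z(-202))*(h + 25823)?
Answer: -1065284544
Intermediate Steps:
Z(s) = 0
(-15648 + Z(-202))*(h + 25823) = (-15648 + 0)*(42255 + 25823) = -15648*68078 = -1065284544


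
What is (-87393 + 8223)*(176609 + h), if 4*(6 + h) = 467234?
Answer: -23229388455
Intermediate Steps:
h = 233605/2 (h = -6 + (¼)*467234 = -6 + 233617/2 = 233605/2 ≈ 1.1680e+5)
(-87393 + 8223)*(176609 + h) = (-87393 + 8223)*(176609 + 233605/2) = -79170*586823/2 = -23229388455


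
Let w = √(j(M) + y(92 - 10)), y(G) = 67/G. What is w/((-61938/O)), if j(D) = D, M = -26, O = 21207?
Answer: -7069*I*√169330/1692972 ≈ -1.7182*I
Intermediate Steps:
w = I*√169330/82 (w = √(-26 + 67/(92 - 10)) = √(-26 + 67/82) = √(-2065/82) = I*√169330/82 ≈ 5.0183*I)
w/((-61938/O)) = (I*√169330/82)/((-61938/21207)) = (I*√169330/82)/((-61938*1/21207)) = (I*√169330/82)/(-20646/7069) = (I*√169330/82)*(-7069/20646) = -7069*I*√169330/1692972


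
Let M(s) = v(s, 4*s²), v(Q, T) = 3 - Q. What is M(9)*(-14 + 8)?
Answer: 36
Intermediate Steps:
M(s) = 3 - s
M(9)*(-14 + 8) = (3 - 1*9)*(-14 + 8) = (3 - 9)*(-6) = -6*(-6) = 36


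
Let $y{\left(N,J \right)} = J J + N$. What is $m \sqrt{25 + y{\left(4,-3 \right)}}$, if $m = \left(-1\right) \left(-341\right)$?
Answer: $341 \sqrt{38} \approx 2102.1$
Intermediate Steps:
$y{\left(N,J \right)} = N + J^{2}$ ($y{\left(N,J \right)} = J^{2} + N = N + J^{2}$)
$m = 341$
$m \sqrt{25 + y{\left(4,-3 \right)}} = 341 \sqrt{25 + \left(4 + \left(-3\right)^{2}\right)} = 341 \sqrt{25 + \left(4 + 9\right)} = 341 \sqrt{25 + 13} = 341 \sqrt{38}$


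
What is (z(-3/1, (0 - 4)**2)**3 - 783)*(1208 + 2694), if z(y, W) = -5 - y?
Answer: -3086482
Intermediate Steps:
(z(-3/1, (0 - 4)**2)**3 - 783)*(1208 + 2694) = ((-5 - (-3)/1)**3 - 783)*(1208 + 2694) = ((-5 - (-3))**3 - 783)*3902 = ((-5 - 1*(-3))**3 - 783)*3902 = ((-5 + 3)**3 - 783)*3902 = ((-2)**3 - 783)*3902 = (-8 - 783)*3902 = -791*3902 = -3086482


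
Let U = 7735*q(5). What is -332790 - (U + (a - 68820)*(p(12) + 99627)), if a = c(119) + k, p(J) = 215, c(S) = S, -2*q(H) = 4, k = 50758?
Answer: 1791147686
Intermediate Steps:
q(H) = -2 (q(H) = -½*4 = -2)
U = -15470 (U = 7735*(-2) = -15470)
a = 50877 (a = 119 + 50758 = 50877)
-332790 - (U + (a - 68820)*(p(12) + 99627)) = -332790 - (-15470 + (50877 - 68820)*(215 + 99627)) = -332790 - (-15470 - 17943*99842) = -332790 - (-15470 - 1791465006) = -332790 - 1*(-1791480476) = -332790 + 1791480476 = 1791147686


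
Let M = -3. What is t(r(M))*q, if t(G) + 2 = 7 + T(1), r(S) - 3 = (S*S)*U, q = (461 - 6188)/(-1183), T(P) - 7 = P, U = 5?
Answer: 5727/91 ≈ 62.934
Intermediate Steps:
T(P) = 7 + P
q = 5727/1183 (q = -5727*(-1/1183) = 5727/1183 ≈ 4.8411)
r(S) = 3 + 5*S**2 (r(S) = 3 + (S*S)*5 = 3 + S**2*5 = 3 + 5*S**2)
t(G) = 13 (t(G) = -2 + (7 + (7 + 1)) = -2 + (7 + 8) = -2 + 15 = 13)
t(r(M))*q = 13*(5727/1183) = 5727/91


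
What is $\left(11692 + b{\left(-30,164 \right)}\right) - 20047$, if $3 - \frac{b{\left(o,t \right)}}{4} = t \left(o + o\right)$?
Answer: $31017$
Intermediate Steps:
$b{\left(o,t \right)} = 12 - 8 o t$ ($b{\left(o,t \right)} = 12 - 4 t \left(o + o\right) = 12 - 4 t 2 o = 12 - 4 \cdot 2 o t = 12 - 8 o t$)
$\left(11692 + b{\left(-30,164 \right)}\right) - 20047 = \left(11692 - \left(-12 - 39360\right)\right) - 20047 = \left(11692 + \left(12 + 39360\right)\right) - 20047 = \left(11692 + 39372\right) - 20047 = 51064 - 20047 = 31017$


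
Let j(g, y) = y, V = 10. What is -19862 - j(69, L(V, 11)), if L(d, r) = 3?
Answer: -19865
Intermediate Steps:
-19862 - j(69, L(V, 11)) = -19862 - 1*3 = -19862 - 3 = -19865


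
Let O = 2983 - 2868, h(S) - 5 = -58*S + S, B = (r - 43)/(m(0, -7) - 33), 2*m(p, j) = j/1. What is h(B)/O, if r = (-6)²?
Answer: -433/8395 ≈ -0.051578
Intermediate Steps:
m(p, j) = j/2 (m(p, j) = (j/1)/2 = (j*1)/2 = j/2)
r = 36
B = 14/73 (B = (36 - 43)/((½)*(-7) - 33) = -7/(-7/2 - 33) = -7/(-73/2) = -7*(-2/73) = 14/73 ≈ 0.19178)
h(S) = 5 - 57*S (h(S) = 5 + (-58*S + S) = 5 - 57*S)
O = 115
h(B)/O = (5 - 57*14/73)/115 = (5 - 798/73)*(1/115) = -433/73*1/115 = -433/8395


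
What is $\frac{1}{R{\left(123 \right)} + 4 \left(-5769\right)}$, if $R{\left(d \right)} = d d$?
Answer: $- \frac{1}{7947} \approx -0.00012583$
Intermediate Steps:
$R{\left(d \right)} = d^{2}$
$\frac{1}{R{\left(123 \right)} + 4 \left(-5769\right)} = \frac{1}{123^{2} + 4 \left(-5769\right)} = \frac{1}{15129 - 23076} = \frac{1}{-7947} = - \frac{1}{7947}$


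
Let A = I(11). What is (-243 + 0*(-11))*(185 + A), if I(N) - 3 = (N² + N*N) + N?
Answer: -107163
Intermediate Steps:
I(N) = 3 + N + 2*N² (I(N) = 3 + ((N² + N*N) + N) = 3 + ((N² + N²) + N) = 3 + (2*N² + N) = 3 + (N + 2*N²) = 3 + N + 2*N²)
A = 256 (A = 3 + 11 + 2*11² = 3 + 11 + 2*121 = 3 + 11 + 242 = 256)
(-243 + 0*(-11))*(185 + A) = (-243 + 0*(-11))*(185 + 256) = (-243 + 0)*441 = -243*441 = -107163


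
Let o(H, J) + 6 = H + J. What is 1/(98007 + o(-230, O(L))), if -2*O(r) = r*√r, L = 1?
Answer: 2/195541 ≈ 1.0228e-5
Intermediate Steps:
O(r) = -r^(3/2)/2 (O(r) = -r*√r/2 = -r^(3/2)/2)
o(H, J) = -6 + H + J (o(H, J) = -6 + (H + J) = -6 + H + J)
1/(98007 + o(-230, O(L))) = 1/(98007 + (-6 - 230 - 1^(3/2)/2)) = 1/(98007 + (-6 - 230 - ½*1)) = 1/(98007 + (-6 - 230 - ½)) = 1/(98007 - 473/2) = 1/(195541/2) = 2/195541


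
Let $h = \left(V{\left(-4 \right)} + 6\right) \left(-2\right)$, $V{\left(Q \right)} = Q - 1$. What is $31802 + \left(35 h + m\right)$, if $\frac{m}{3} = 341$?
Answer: $32755$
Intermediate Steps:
$V{\left(Q \right)} = -1 + Q$
$m = 1023$ ($m = 3 \cdot 341 = 1023$)
$h = -2$ ($h = \left(\left(-1 - 4\right) + 6\right) \left(-2\right) = \left(-5 + 6\right) \left(-2\right) = 1 \left(-2\right) = -2$)
$31802 + \left(35 h + m\right) = 31802 + \left(35 \left(-2\right) + 1023\right) = 31802 + \left(-70 + 1023\right) = 31802 + 953 = 32755$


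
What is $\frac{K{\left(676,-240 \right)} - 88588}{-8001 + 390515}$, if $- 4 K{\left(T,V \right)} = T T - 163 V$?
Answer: $- \frac{106306}{191257} \approx -0.55583$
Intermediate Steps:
$K{\left(T,V \right)} = - \frac{T^{2}}{4} + \frac{163 V}{4}$ ($K{\left(T,V \right)} = - \frac{T T - 163 V}{4} = - \frac{T^{2} - 163 V}{4} = - \frac{T^{2}}{4} + \frac{163 V}{4}$)
$\frac{K{\left(676,-240 \right)} - 88588}{-8001 + 390515} = \frac{\left(- \frac{676^{2}}{4} + \frac{163}{4} \left(-240\right)\right) - 88588}{-8001 + 390515} = \frac{\left(\left(- \frac{1}{4}\right) 456976 - 9780\right) - 88588}{382514} = \left(\left(-114244 - 9780\right) - 88588\right) \frac{1}{382514} = \left(-124024 - 88588\right) \frac{1}{382514} = \left(-212612\right) \frac{1}{382514} = - \frac{106306}{191257}$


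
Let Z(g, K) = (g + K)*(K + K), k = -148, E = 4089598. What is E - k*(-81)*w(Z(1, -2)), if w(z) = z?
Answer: 4041646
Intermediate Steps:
Z(g, K) = 2*K*(K + g) (Z(g, K) = (K + g)*(2*K) = 2*K*(K + g))
E - k*(-81)*w(Z(1, -2)) = 4089598 - (-148*(-81))*2*(-2)*(-2 + 1) = 4089598 - 11988*2*(-2)*(-1) = 4089598 - 11988*4 = 4089598 - 1*47952 = 4089598 - 47952 = 4041646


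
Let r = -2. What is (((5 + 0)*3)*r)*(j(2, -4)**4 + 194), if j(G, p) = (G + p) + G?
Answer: -5820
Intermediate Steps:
j(G, p) = p + 2*G
(((5 + 0)*3)*r)*(j(2, -4)**4 + 194) = (((5 + 0)*3)*(-2))*((-4 + 2*2)**4 + 194) = ((5*3)*(-2))*((-4 + 4)**4 + 194) = (15*(-2))*(0**4 + 194) = -30*(0 + 194) = -30*194 = -5820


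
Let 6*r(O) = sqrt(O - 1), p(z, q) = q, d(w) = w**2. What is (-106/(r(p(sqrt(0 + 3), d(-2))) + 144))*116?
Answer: -21247488/248831 + 24592*sqrt(3)/248831 ≈ -85.218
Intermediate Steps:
r(O) = sqrt(-1 + O)/6 (r(O) = sqrt(O - 1)/6 = sqrt(-1 + O)/6)
(-106/(r(p(sqrt(0 + 3), d(-2))) + 144))*116 = (-106/(sqrt(-1 + (-2)**2)/6 + 144))*116 = (-106/(sqrt(-1 + 4)/6 + 144))*116 = (-106/(sqrt(3)/6 + 144))*116 = (-106/(144 + sqrt(3)/6))*116 = -106/(144 + sqrt(3)/6)*116 = -12296/(144 + sqrt(3)/6)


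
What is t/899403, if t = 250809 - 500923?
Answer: -250114/899403 ≈ -0.27809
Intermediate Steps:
t = -250114
t/899403 = -250114/899403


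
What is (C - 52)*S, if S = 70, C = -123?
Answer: -12250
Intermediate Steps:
(C - 52)*S = (-123 - 52)*70 = -175*70 = -12250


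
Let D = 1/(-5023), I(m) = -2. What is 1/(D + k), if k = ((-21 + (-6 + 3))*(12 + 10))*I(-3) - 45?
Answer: 5023/5078252 ≈ 0.00098912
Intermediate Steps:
k = 1011 (k = ((-21 + (-6 + 3))*(12 + 10))*(-2) - 45 = ((-21 - 3)*22)*(-2) - 45 = -24*22*(-2) - 45 = -528*(-2) - 45 = 1056 - 45 = 1011)
D = -1/5023 ≈ -0.00019908
1/(D + k) = 1/(-1/5023 + 1011) = 1/(5078252/5023) = 5023/5078252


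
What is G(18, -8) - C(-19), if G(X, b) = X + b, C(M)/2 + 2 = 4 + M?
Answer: 44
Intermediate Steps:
C(M) = 4 + 2*M (C(M) = -4 + 2*(4 + M) = -4 + (8 + 2*M) = 4 + 2*M)
G(18, -8) - C(-19) = (18 - 8) - (4 + 2*(-19)) = 10 - (4 - 38) = 10 - 1*(-34) = 10 + 34 = 44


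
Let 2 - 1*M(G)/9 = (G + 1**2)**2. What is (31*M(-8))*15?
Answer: -196695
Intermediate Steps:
M(G) = 18 - 9*(1 + G)**2 (M(G) = 18 - 9*(G + 1**2)**2 = 18 - 9*(G + 1)**2 = 18 - 9*(1 + G)**2)
(31*M(-8))*15 = (31*(18 - 9*(1 - 8)**2))*15 = (31*(18 - 9*(-7)**2))*15 = (31*(18 - 9*49))*15 = (31*(18 - 441))*15 = (31*(-423))*15 = -13113*15 = -196695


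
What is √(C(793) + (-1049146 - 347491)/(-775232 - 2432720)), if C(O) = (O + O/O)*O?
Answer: √3346912510173397/72908 ≈ 793.50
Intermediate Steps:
C(O) = O*(1 + O) (C(O) = (O + 1)*O = (1 + O)*O = O*(1 + O))
√(C(793) + (-1049146 - 347491)/(-775232 - 2432720)) = √(793*(1 + 793) + (-1049146 - 347491)/(-775232 - 2432720)) = √(793*794 - 1396637/(-3207952)) = √(629642 - 1396637*(-1/3207952)) = √(629642 + 126967/291632) = √(183623882711/291632) = √3346912510173397/72908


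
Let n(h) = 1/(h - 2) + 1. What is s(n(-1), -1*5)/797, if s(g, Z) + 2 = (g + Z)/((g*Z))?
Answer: -7/7970 ≈ -0.00087829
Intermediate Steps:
n(h) = 1 + 1/(-2 + h) (n(h) = 1/(-2 + h) + 1 = 1 + 1/(-2 + h))
s(g, Z) = -2 + (Z + g)/(Z*g) (s(g, Z) = -2 + (g + Z)/((g*Z)) = -2 + (Z + g)/((Z*g)) = -2 + (Z + g)*(1/(Z*g)) = -2 + (Z + g)/(Z*g))
s(n(-1), -1*5)/797 = (-2 + 1/(-1*5) + 1/((-1 - 1)/(-2 - 1)))/797 = (-2 + 1/(-5) + 1/(-2/(-3)))*(1/797) = (-2 - ⅕ + 1/(-⅓*(-2)))*(1/797) = (-2 - ⅕ + 1/(⅔))*(1/797) = (-2 - ⅕ + 3/2)*(1/797) = -7/10*1/797 = -7/7970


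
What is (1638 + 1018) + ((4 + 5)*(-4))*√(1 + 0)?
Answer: 2620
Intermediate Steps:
(1638 + 1018) + ((4 + 5)*(-4))*√(1 + 0) = 2656 + (9*(-4))*√1 = 2656 - 36*1 = 2656 - 36 = 2620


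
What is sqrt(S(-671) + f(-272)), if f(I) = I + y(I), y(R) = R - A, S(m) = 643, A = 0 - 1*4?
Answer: sqrt(103) ≈ 10.149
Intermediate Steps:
A = -4 (A = 0 - 4 = -4)
y(R) = 4 + R (y(R) = R - 1*(-4) = R + 4 = 4 + R)
f(I) = 4 + 2*I (f(I) = I + (4 + I) = 4 + 2*I)
sqrt(S(-671) + f(-272)) = sqrt(643 + (4 + 2*(-272))) = sqrt(643 + (4 - 544)) = sqrt(643 - 540) = sqrt(103)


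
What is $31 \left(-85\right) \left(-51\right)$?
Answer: $134385$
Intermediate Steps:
$31 \left(-85\right) \left(-51\right) = \left(-2635\right) \left(-51\right) = 134385$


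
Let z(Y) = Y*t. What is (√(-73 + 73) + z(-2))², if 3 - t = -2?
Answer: 100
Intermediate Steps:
t = 5 (t = 3 - 1*(-2) = 3 + 2 = 5)
z(Y) = 5*Y (z(Y) = Y*5 = 5*Y)
(√(-73 + 73) + z(-2))² = (√(-73 + 73) + 5*(-2))² = (√0 - 10)² = (0 - 10)² = (-10)² = 100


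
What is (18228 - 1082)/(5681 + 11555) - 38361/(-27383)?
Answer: 4067263/1697746 ≈ 2.3957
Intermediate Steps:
(18228 - 1082)/(5681 + 11555) - 38361/(-27383) = 17146/17236 - 38361*(-1)/27383 = 17146*(1/17236) - 1*(-38361/27383) = 8573/8618 + 38361/27383 = 4067263/1697746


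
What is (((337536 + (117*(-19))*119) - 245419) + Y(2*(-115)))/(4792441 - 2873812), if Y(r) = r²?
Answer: -13280/213181 ≈ -0.062294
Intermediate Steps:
(((337536 + (117*(-19))*119) - 245419) + Y(2*(-115)))/(4792441 - 2873812) = (((337536 + (117*(-19))*119) - 245419) + (2*(-115))²)/(4792441 - 2873812) = (((337536 - 2223*119) - 245419) + (-230)²)/1918629 = (((337536 - 264537) - 245419) + 52900)*(1/1918629) = ((72999 - 245419) + 52900)*(1/1918629) = (-172420 + 52900)*(1/1918629) = -119520*1/1918629 = -13280/213181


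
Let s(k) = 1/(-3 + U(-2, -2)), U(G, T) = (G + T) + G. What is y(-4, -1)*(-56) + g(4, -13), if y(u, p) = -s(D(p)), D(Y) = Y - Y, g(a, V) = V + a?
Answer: -137/9 ≈ -15.222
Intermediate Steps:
D(Y) = 0
U(G, T) = T + 2*G
s(k) = -⅑ (s(k) = 1/(-3 + (-2 + 2*(-2))) = 1/(-3 + (-2 - 4)) = 1/(-3 - 6) = 1/(-9) = -⅑)
y(u, p) = ⅑ (y(u, p) = -1*(-⅑) = ⅑)
y(-4, -1)*(-56) + g(4, -13) = (⅑)*(-56) + (-13 + 4) = -56/9 - 9 = -137/9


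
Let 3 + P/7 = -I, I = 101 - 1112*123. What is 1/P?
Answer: 1/956704 ≈ 1.0453e-6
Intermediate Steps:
I = -136675 (I = 101 - 136776 = -136675)
P = 956704 (P = -21 + 7*(-1*(-136675)) = -21 + 7*136675 = -21 + 956725 = 956704)
1/P = 1/956704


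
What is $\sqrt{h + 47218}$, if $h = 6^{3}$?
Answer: $\sqrt{47434} \approx 217.79$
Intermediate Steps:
$h = 216$
$\sqrt{h + 47218} = \sqrt{216 + 47218} = \sqrt{47434}$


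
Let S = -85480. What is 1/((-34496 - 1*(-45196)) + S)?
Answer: -1/74780 ≈ -1.3373e-5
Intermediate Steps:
1/((-34496 - 1*(-45196)) + S) = 1/((-34496 - 1*(-45196)) - 85480) = 1/((-34496 + 45196) - 85480) = 1/(10700 - 85480) = 1/(-74780) = -1/74780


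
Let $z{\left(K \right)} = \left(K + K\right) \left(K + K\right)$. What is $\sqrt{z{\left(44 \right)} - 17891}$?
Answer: $i \sqrt{10147} \approx 100.73 i$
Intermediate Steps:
$z{\left(K \right)} = 4 K^{2}$ ($z{\left(K \right)} = 2 K 2 K = 4 K^{2}$)
$\sqrt{z{\left(44 \right)} - 17891} = \sqrt{4 \cdot 44^{2} - 17891} = \sqrt{4 \cdot 1936 - 17891} = \sqrt{7744 - 17891} = \sqrt{-10147} = i \sqrt{10147}$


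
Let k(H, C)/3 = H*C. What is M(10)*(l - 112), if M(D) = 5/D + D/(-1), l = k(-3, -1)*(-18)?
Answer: 2603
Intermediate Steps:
k(H, C) = 3*C*H (k(H, C) = 3*(H*C) = 3*(C*H) = 3*C*H)
l = -162 (l = (3*(-1)*(-3))*(-18) = 9*(-18) = -162)
M(D) = -D + 5/D (M(D) = 5/D + D*(-1) = 5/D - D = -D + 5/D)
M(10)*(l - 112) = (-1*10 + 5/10)*(-162 - 112) = (-10 + 5*(⅒))*(-274) = (-10 + ½)*(-274) = -19/2*(-274) = 2603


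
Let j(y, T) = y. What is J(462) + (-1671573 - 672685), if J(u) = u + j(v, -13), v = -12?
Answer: -2343808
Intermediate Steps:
J(u) = -12 + u (J(u) = u - 12 = -12 + u)
J(462) + (-1671573 - 672685) = (-12 + 462) + (-1671573 - 672685) = 450 - 2344258 = -2343808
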